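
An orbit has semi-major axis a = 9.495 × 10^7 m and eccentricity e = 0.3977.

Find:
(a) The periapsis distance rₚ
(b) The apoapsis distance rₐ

(a) rₚ = a(1 − e) = 9.495e+07 · (1 − 0.3977) = 9.495e+07 · 0.6023 ≈ 5.719e+07 m = 5.719 × 10^7 m.
(b) rₐ = a(1 + e) = 9.495e+07 · (1 + 0.3977) = 9.495e+07 · 1.3977 ≈ 1.327e+08 m = 1.327 × 10^8 m.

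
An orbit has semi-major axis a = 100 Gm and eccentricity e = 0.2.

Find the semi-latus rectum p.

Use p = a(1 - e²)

Convert to SI: a = 100 Gm = 1e+11 m.
p = a (1 − e²).
p = 1e+11 · (1 − (0.2)²) = 1e+11 · 0.96 ≈ 9.6e+10 m = 96 Gm.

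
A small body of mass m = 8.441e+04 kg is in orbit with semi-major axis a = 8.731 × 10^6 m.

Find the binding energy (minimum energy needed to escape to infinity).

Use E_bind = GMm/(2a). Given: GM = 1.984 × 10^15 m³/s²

Total orbital energy is E = −GMm/(2a); binding energy is E_bind = −E = GMm/(2a).
E_bind = 1.984e+15 · 8.441e+04 / (2 · 8.731e+06) J ≈ 9.591e+12 J = 9.591 TJ.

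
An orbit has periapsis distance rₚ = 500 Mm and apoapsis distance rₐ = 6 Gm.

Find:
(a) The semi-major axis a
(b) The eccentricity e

Convert to SI: rₚ = 500 Mm = 5e+08 m; rₐ = 6 Gm = 6e+09 m.
(a) a = (rₚ + rₐ) / 2 = (5e+08 + 6e+09) / 2 ≈ 3.25e+09 m = 3.25 Gm.
(b) e = (rₐ − rₚ) / (rₐ + rₚ) = (6e+09 − 5e+08) / (6e+09 + 5e+08) ≈ 0.8462.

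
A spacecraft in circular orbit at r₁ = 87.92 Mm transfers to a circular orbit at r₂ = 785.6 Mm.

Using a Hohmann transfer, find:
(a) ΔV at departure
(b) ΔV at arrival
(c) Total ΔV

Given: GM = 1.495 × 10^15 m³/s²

Convert to SI: r₁ = 87.92 Mm = 8.792e+07 m; r₂ = 785.6 Mm = 7.856e+08 m.
Transfer semi-major axis: a_t = (r₁ + r₂)/2 = (8.792e+07 + 7.856e+08)/2 = 4.3676e+08 m.
Circular speeds: v₁ = √(GM/r₁) = 4123.6 m/s, v₂ = √(GM/r₂) = 1379.49 m/s.
Transfer speeds (vis-viva v² = GM(2/r − 1/a_t)): v₁ᵗ = 5530.39 m/s, v₂ᵗ = 618.931 m/s.
(a) ΔV₁ = |v₁ᵗ − v₁| ≈ 1407 m/s = 1.407 km/s.
(b) ΔV₂ = |v₂ − v₂ᵗ| ≈ 760.6 m/s = 760.6 m/s.
(c) ΔV_total = ΔV₁ + ΔV₂ ≈ 2167 m/s = 2.167 km/s.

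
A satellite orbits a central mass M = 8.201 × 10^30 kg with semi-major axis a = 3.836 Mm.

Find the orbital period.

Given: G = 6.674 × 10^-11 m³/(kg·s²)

Convert to SI: a = 3.836 Mm = 3.836e+06 m.
GM = G · M = 6.674e-11 · 8.201e+30 = 5.47335e+20 m³/s².
Kepler's third law: T = 2π √(a³ / GM).
Substituting a = 3.836e+06 m and GM = 5.47335e+20 m³/s²:
T = 2π √((3.836e+06)³ / 5.47335e+20) s
T ≈ 2.018 s = 2.018 seconds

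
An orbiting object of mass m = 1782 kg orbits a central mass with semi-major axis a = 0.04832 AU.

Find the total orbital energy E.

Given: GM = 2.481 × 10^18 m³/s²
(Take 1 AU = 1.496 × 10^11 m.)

Convert to SI: a = 0.04832 AU = 7.22867e+09 m.
E = −GMm / (2a).
E = −2.481e+18 · 1782 / (2 · 7.22867e+09) J ≈ -3.058e+11 J = -305.8 GJ.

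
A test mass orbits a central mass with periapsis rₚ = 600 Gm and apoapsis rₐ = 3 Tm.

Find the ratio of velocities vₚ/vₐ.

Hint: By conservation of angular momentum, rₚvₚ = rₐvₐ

Convert to SI: rₚ = 600 Gm = 6e+11 m; rₐ = 3 Tm = 3e+12 m.
Conservation of angular momentum gives rₚvₚ = rₐvₐ, so vₚ/vₐ = rₐ/rₚ.
vₚ/vₐ = 3e+12 / 6e+11 ≈ 5.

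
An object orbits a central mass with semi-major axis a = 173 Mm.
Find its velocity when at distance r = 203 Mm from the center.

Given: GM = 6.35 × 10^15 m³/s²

Convert to SI: a = 173 Mm = 1.73e+08 m; r = 203 Mm = 2.03e+08 m.
Vis-viva: v = √(GM · (2/r − 1/a)).
2/r − 1/a = 2/2.03e+08 − 1/1.73e+08 = 4.07187e-09 m⁻¹.
v = √(6.35e+15 · 4.07187e-09) m/s ≈ 5085 m/s = 5.085 km/s.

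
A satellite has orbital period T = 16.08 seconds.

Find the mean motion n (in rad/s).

n = 2π / T.
n = 2π / 16.08 s ≈ 0.3907 rad/s.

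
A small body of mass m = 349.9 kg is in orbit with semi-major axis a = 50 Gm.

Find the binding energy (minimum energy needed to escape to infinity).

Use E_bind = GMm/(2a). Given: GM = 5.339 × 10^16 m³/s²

Convert to SI: a = 50 Gm = 5e+10 m.
Total orbital energy is E = −GMm/(2a); binding energy is E_bind = −E = GMm/(2a).
E_bind = 5.339e+16 · 349.9 / (2 · 5e+10) J ≈ 1.868e+08 J = 186.8 MJ.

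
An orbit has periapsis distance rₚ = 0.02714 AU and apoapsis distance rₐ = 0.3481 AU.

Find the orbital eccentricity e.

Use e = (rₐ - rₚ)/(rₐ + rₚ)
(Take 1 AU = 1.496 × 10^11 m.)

Convert to SI: rₚ = 0.02714 AU = 4.06014e+09 m; rₐ = 0.3481 AU = 5.20758e+10 m.
e = (rₐ − rₚ) / (rₐ + rₚ).
e = (5.20758e+10 − 4.06014e+09) / (5.20758e+10 + 4.06014e+09) = 4.80156e+10 / 5.61359e+10 ≈ 0.8553.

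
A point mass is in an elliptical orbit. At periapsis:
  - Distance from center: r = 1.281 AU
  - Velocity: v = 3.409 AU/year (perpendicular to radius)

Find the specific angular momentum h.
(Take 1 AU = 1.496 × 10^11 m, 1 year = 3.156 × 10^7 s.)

Convert to SI: r = 1.281 AU = 1.91638e+11 m; v = 3.409 AU/year = 16159.3 m/s.
With v perpendicular to r, h = r · v.
h = 1.91638e+11 · 16159.3 m²/s ≈ 3.097e+15 m²/s.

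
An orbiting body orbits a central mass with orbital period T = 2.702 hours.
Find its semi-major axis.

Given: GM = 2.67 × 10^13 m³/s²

Convert to SI: T = 2.702 hours = 9727.2 s.
Invert Kepler's third law: a = (GM · T² / (4π²))^(1/3).
Substituting T = 9727.2 s and GM = 2.67e+13 m³/s²:
a = (2.67e+13 · (9727.2)² / (4π²))^(1/3) m
a ≈ 4e+06 m = 4 Mm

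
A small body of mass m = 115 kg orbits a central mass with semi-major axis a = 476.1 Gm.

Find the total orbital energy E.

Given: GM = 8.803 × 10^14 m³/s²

Convert to SI: a = 476.1 Gm = 4.761e+11 m.
E = −GMm / (2a).
E = −8.803e+14 · 115 / (2 · 4.761e+11) J ≈ -1.063e+05 J = -106.3 kJ.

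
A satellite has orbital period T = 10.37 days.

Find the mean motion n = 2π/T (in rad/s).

Convert to SI: T = 10.37 days = 895968 s.
n = 2π / T.
n = 2π / 895968 s ≈ 7.013e-06 rad/s.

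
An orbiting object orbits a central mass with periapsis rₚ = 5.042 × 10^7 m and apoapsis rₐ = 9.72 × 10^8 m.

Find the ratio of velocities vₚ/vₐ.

Conservation of angular momentum gives rₚvₚ = rₐvₐ, so vₚ/vₐ = rₐ/rₚ.
vₚ/vₐ = 9.72e+08 / 5.042e+07 ≈ 19.28.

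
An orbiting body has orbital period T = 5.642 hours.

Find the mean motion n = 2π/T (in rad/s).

Convert to SI: T = 5.642 hours = 20311.2 s.
n = 2π / T.
n = 2π / 20311.2 s ≈ 0.0003093 rad/s.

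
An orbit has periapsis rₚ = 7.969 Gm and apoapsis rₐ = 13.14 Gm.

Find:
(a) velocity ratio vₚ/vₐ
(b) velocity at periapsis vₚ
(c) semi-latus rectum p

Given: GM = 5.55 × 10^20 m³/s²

Convert to SI: rₚ = 7.969 Gm = 7.969e+09 m; rₐ = 13.14 Gm = 1.314e+10 m.
(a) Conservation of angular momentum (rₚvₚ = rₐvₐ) gives vₚ/vₐ = rₐ/rₚ = 1.314e+10/7.969e+09 ≈ 1.649
(b) With a = (rₚ + rₐ)/2 = 1.05545e+10 m, vₚ = √(GM (2/rₚ − 1/a)) = √(5.55e+20 · (2/7.969e+09 − 1/1.05545e+10)) m/s ≈ 2.945e+05 m/s
(c) From a = (rₚ + rₐ)/2 = 1.05545e+10 m and e = (rₐ − rₚ)/(rₐ + rₚ) = 0.244967, p = a(1 − e²) = 1.05545e+10 · (1 − (0.244967)²) ≈ 9.921e+09 m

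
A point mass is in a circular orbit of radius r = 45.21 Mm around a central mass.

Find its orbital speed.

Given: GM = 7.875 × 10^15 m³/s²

Convert to SI: r = 45.21 Mm = 4.521e+07 m.
For a circular orbit, gravity supplies the centripetal force, so v = √(GM / r).
v = √(7.875e+15 / 4.521e+07) m/s ≈ 1.32e+04 m/s = 13.2 km/s.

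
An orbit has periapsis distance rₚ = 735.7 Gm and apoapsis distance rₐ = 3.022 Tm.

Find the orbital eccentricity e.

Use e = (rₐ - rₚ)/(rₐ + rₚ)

Convert to SI: rₚ = 735.7 Gm = 7.357e+11 m; rₐ = 3.022 Tm = 3.022e+12 m.
e = (rₐ − rₚ) / (rₐ + rₚ).
e = (3.022e+12 − 7.357e+11) / (3.022e+12 + 7.357e+11) = 2.2863e+12 / 3.7577e+12 ≈ 0.6084.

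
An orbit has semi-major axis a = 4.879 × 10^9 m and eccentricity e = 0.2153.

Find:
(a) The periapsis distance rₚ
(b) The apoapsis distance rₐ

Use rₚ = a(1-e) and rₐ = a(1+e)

(a) rₚ = a(1 − e) = 4.879e+09 · (1 − 0.2153) = 4.879e+09 · 0.7847 ≈ 3.829e+09 m = 3.829 × 10^9 m.
(b) rₐ = a(1 + e) = 4.879e+09 · (1 + 0.2153) = 4.879e+09 · 1.2153 ≈ 5.929e+09 m = 5.929 × 10^9 m.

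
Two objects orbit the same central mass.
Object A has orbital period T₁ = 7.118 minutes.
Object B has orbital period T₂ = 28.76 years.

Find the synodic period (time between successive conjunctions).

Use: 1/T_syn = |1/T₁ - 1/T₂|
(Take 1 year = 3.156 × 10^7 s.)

Convert to SI: T₁ = 7.118 minutes = 427.08 s; T₂ = 28.76 years = 9.07666e+08 s.
T_syn = |T₁ · T₂ / (T₁ − T₂)|.
T_syn = |427.08 · 9.07666e+08 / (427.08 − 9.07666e+08)| s ≈ 427.1 s = 7.118 minutes.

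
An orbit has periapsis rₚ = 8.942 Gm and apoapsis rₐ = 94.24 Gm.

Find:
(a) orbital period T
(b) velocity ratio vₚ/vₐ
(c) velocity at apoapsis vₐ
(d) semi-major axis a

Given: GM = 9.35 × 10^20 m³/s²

Convert to SI: rₚ = 8.942 Gm = 8.942e+09 m; rₐ = 94.24 Gm = 9.424e+10 m.
(a) With a = (rₚ + rₐ)/2 = 5.1591e+10 m, T = 2π √(a³/GM) = 2π √((5.1591e+10)³/9.35e+20) s ≈ 2.408e+06 s
(b) Conservation of angular momentum (rₚvₚ = rₐvₐ) gives vₚ/vₐ = rₐ/rₚ = 9.424e+10/8.942e+09 ≈ 10.54
(c) With a = (rₚ + rₐ)/2 = 5.1591e+10 m, vₐ = √(GM (2/rₐ − 1/a)) = √(9.35e+20 · (2/9.424e+10 − 1/5.1591e+10)) m/s ≈ 4.147e+04 m/s
(d) a = (rₚ + rₐ)/2 = (8.942e+09 + 9.424e+10)/2 ≈ 5.159e+10 m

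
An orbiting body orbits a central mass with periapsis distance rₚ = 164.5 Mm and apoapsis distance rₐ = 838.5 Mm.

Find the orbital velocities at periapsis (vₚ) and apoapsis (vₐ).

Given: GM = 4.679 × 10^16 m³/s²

Convert to SI: rₚ = 164.5 Mm = 1.645e+08 m; rₐ = 838.5 Mm = 8.385e+08 m.
Use the vis-viva equation v² = GM(2/r − 1/a) with a = (rₚ + rₐ)/2 = (1.645e+08 + 8.385e+08)/2 = 5.015e+08 m.
vₚ = √(GM · (2/rₚ − 1/a)) = √(4.679e+16 · (2/1.645e+08 − 1/5.015e+08)) m/s ≈ 2.181e+04 m/s = 21.81 km/s.
vₐ = √(GM · (2/rₐ − 1/a)) = √(4.679e+16 · (2/8.385e+08 − 1/5.015e+08)) m/s ≈ 4278 m/s = 4.278 km/s.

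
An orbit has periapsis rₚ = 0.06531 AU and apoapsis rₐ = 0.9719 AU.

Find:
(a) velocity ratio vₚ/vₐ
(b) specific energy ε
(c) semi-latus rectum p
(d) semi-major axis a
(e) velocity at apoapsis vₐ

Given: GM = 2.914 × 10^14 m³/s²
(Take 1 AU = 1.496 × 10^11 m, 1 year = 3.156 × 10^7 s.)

Convert to SI: rₚ = 0.06531 AU = 9.77038e+09 m; rₐ = 0.9719 AU = 1.45396e+11 m.
(a) Conservation of angular momentum (rₚvₚ = rₐvₐ) gives vₚ/vₐ = rₐ/rₚ = 1.45396e+11/9.77038e+09 ≈ 14.88
(b) With a = (rₚ + rₐ)/2 = 7.75833e+10 m, ε = −GM/(2a) = −2.914e+14/(2 · 7.75833e+10) J/kg ≈ -1878 J/kg
(c) From a = (rₚ + rₐ)/2 = 7.75833e+10 m and e = (rₐ − rₚ)/(rₐ + rₚ) = 0.874066, p = a(1 − e²) = 7.75833e+10 · (1 − (0.874066)²) ≈ 1.831e+10 m
(d) a = (rₚ + rₐ)/2 = (9.77038e+09 + 1.45396e+11)/2 ≈ 7.758e+10 m
(e) With a = (rₚ + rₐ)/2 = 7.75833e+10 m, vₐ = √(GM (2/rₐ − 1/a)) = √(2.914e+14 · (2/1.45396e+11 − 1/7.75833e+10)) m/s ≈ 15.89 m/s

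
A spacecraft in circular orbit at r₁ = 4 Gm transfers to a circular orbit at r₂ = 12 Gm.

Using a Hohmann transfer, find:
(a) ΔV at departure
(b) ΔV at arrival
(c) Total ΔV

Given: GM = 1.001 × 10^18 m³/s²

Convert to SI: r₁ = 4 Gm = 4e+09 m; r₂ = 12 Gm = 1.2e+10 m.
Transfer semi-major axis: a_t = (r₁ + r₂)/2 = (4e+09 + 1.2e+10)/2 = 8e+09 m.
Circular speeds: v₁ = √(GM/r₁) = 15819.3 m/s, v₂ = √(GM/r₂) = 9133.27 m/s.
Transfer speeds (vis-viva v² = GM(2/r − 1/a_t)): v₁ᵗ = 19374.6 m/s, v₂ᵗ = 6458.2 m/s.
(a) ΔV₁ = |v₁ᵗ − v₁| ≈ 3555 m/s = 3.555 km/s.
(b) ΔV₂ = |v₂ − v₂ᵗ| ≈ 2675 m/s = 2.675 km/s.
(c) ΔV_total = ΔV₁ + ΔV₂ ≈ 6230 m/s = 6.23 km/s.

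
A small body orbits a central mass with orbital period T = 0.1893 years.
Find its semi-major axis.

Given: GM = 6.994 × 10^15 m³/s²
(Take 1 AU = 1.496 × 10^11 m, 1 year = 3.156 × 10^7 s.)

Convert to SI: T = 0.1893 years = 5.97431e+06 s.
Invert Kepler's third law: a = (GM · T² / (4π²))^(1/3).
Substituting T = 5.97431e+06 s and GM = 6.994e+15 m³/s²:
a = (6.994e+15 · (5.97431e+06)² / (4π²))^(1/3) m
a ≈ 1.849e+09 m = 0.01236 AU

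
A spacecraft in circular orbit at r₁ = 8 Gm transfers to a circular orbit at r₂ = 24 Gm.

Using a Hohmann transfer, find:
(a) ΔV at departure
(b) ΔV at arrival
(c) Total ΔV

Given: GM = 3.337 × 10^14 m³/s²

Convert to SI: r₁ = 8 Gm = 8e+09 m; r₂ = 24 Gm = 2.4e+10 m.
Transfer semi-major axis: a_t = (r₁ + r₂)/2 = (8e+09 + 2.4e+10)/2 = 1.6e+10 m.
Circular speeds: v₁ = √(GM/r₁) = 204.236 m/s, v₂ = √(GM/r₂) = 117.916 m/s.
Transfer speeds (vis-viva v² = GM(2/r − 1/a_t)): v₁ᵗ = 250.137 m/s, v₂ᵗ = 83.3792 m/s.
(a) ΔV₁ = |v₁ᵗ − v₁| ≈ 45.9 m/s = 45.9 m/s.
(b) ΔV₂ = |v₂ − v₂ᵗ| ≈ 34.54 m/s = 34.54 m/s.
(c) ΔV_total = ΔV₁ + ΔV₂ ≈ 80.44 m/s = 80.44 m/s.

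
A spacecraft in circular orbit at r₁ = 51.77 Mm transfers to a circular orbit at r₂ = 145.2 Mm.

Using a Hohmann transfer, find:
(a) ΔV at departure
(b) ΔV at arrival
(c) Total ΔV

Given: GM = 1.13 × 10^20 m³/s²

Convert to SI: r₁ = 51.77 Mm = 5.177e+07 m; r₂ = 145.2 Mm = 1.452e+08 m.
Transfer semi-major axis: a_t = (r₁ + r₂)/2 = (5.177e+07 + 1.452e+08)/2 = 9.8485e+07 m.
Circular speeds: v₁ = √(GM/r₁) = 1.47741e+06 m/s, v₂ = √(GM/r₂) = 882177 m/s.
Transfer speeds (vis-viva v² = GM(2/r − 1/a_t)): v₁ᵗ = 1.7939e+06 m/s, v₂ᵗ = 639602 m/s.
(a) ΔV₁ = |v₁ᵗ − v₁| ≈ 3.165e+05 m/s = 316.5 km/s.
(b) ΔV₂ = |v₂ − v₂ᵗ| ≈ 2.426e+05 m/s = 242.6 km/s.
(c) ΔV_total = ΔV₁ + ΔV₂ ≈ 5.591e+05 m/s = 559.1 km/s.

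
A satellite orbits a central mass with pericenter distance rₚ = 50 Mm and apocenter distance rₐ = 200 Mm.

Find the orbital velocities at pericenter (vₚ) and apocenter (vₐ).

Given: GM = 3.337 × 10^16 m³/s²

Convert to SI: rₚ = 50 Mm = 5e+07 m; rₐ = 200 Mm = 2e+08 m.
Use the vis-viva equation v² = GM(2/r − 1/a) with a = (rₚ + rₐ)/2 = (5e+07 + 2e+08)/2 = 1.25e+08 m.
vₚ = √(GM · (2/rₚ − 1/a)) = √(3.337e+16 · (2/5e+07 − 1/1.25e+08)) m/s ≈ 3.268e+04 m/s = 32.68 km/s.
vₐ = √(GM · (2/rₐ − 1/a)) = √(3.337e+16 · (2/2e+08 − 1/1.25e+08)) m/s ≈ 8169 m/s = 8.169 km/s.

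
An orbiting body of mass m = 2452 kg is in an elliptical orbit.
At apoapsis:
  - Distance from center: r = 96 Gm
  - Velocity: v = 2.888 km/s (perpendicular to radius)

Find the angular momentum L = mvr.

Convert to SI: r = 96 Gm = 9.6e+10 m; v = 2.888 km/s = 2888 m/s.
Since v is perpendicular to r, L = m · v · r.
L = 2452 · 2888 · 9.6e+10 kg·m²/s ≈ 6.798e+17 kg·m²/s.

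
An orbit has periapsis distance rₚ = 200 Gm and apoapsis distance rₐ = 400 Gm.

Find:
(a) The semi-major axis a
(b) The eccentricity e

Convert to SI: rₚ = 200 Gm = 2e+11 m; rₐ = 400 Gm = 4e+11 m.
(a) a = (rₚ + rₐ) / 2 = (2e+11 + 4e+11) / 2 ≈ 3e+11 m = 300 Gm.
(b) e = (rₐ − rₚ) / (rₐ + rₚ) = (4e+11 − 2e+11) / (4e+11 + 2e+11) ≈ 0.3333.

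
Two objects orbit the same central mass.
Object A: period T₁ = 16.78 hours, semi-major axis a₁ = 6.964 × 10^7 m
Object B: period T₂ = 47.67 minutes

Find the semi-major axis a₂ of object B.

Convert to SI: T₁ = 16.78 hours = 60408 s; T₂ = 47.67 minutes = 2860.2 s.
Kepler's third law: (T₁/T₂)² = (a₁/a₂)³ ⇒ a₂ = a₁ · (T₂/T₁)^(2/3).
T₂/T₁ = 2860.2 / 60408 = 0.047348.
a₂ = 6.964e+07 · (0.047348)^(2/3) m ≈ 9.114e+06 m = 9.114 × 10^6 m.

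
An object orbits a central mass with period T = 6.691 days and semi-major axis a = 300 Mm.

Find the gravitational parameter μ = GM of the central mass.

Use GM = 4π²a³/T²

Convert to SI: T = 6.691 days = 578102 s; a = 300 Mm = 3e+08 m.
GM = 4π² · a³ / T².
GM = 4π² · (3e+08)³ / (578102)² m³/s² ≈ 3.189e+15 m³/s² = 3.189 × 10^15 m³/s².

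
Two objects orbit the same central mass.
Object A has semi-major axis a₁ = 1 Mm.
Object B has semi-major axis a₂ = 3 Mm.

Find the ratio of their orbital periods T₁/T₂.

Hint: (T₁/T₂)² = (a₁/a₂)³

Convert to SI: a₁ = 1 Mm = 1e+06 m; a₂ = 3 Mm = 3e+06 m.
From Kepler's third law, (T₁/T₂)² = (a₁/a₂)³, so T₁/T₂ = (a₁/a₂)^(3/2).
a₁/a₂ = 1e+06 / 3e+06 = 0.333333.
T₁/T₂ = (0.333333)^(3/2) ≈ 0.1925.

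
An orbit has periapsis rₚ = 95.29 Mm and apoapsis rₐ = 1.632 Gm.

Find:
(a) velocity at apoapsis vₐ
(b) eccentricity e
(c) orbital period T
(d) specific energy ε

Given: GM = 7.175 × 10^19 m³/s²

Convert to SI: rₚ = 95.29 Mm = 9.529e+07 m; rₐ = 1.632 Gm = 1.632e+09 m.
(a) With a = (rₚ + rₐ)/2 = 8.63645e+08 m, vₐ = √(GM (2/rₐ − 1/a)) = √(7.175e+19 · (2/1.632e+09 − 1/8.63645e+08)) m/s ≈ 6.965e+04 m/s
(b) e = (rₐ − rₚ)/(rₐ + rₚ) = (1.632e+09 − 9.529e+07)/(1.632e+09 + 9.529e+07) ≈ 0.8897
(c) With a = (rₚ + rₐ)/2 = 8.63645e+08 m, T = 2π √(a³/GM) = 2π √((8.63645e+08)³/7.175e+19) s ≈ 1.883e+04 s
(d) With a = (rₚ + rₐ)/2 = 8.63645e+08 m, ε = −GM/(2a) = −7.175e+19/(2 · 8.63645e+08) J/kg ≈ -4.154e+10 J/kg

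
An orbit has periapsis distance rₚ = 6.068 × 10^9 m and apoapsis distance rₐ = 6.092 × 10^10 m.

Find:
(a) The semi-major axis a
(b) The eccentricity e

(a) a = (rₚ + rₐ) / 2 = (6.068e+09 + 6.092e+10) / 2 ≈ 3.349e+10 m = 3.349 × 10^10 m.
(b) e = (rₐ − rₚ) / (rₐ + rₚ) = (6.092e+10 − 6.068e+09) / (6.092e+10 + 6.068e+09) ≈ 0.8188.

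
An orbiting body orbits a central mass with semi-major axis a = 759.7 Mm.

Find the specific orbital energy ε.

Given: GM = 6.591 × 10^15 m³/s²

Convert to SI: a = 759.7 Mm = 7.597e+08 m.
ε = −GM / (2a).
ε = −6.591e+15 / (2 · 7.597e+08) J/kg ≈ -4.338e+06 J/kg = -4.338 MJ/kg.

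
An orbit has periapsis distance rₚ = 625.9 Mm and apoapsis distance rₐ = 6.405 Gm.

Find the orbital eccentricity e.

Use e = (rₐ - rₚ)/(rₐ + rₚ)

Convert to SI: rₚ = 625.9 Mm = 6.259e+08 m; rₐ = 6.405 Gm = 6.405e+09 m.
e = (rₐ − rₚ) / (rₐ + rₚ).
e = (6.405e+09 − 6.259e+08) / (6.405e+09 + 6.259e+08) = 5.7791e+09 / 7.0309e+09 ≈ 0.822.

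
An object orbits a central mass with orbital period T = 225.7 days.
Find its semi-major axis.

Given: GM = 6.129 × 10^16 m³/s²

Convert to SI: T = 225.7 days = 1.95005e+07 s.
Invert Kepler's third law: a = (GM · T² / (4π²))^(1/3).
Substituting T = 1.95005e+07 s and GM = 6.129e+16 m³/s²:
a = (6.129e+16 · (1.95005e+07)² / (4π²))^(1/3) m
a ≈ 8.389e+09 m = 8.389 Gm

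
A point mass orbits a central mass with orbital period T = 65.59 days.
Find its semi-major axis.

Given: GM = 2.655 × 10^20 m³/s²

Convert to SI: T = 65.59 days = 5.66698e+06 s.
Invert Kepler's third law: a = (GM · T² / (4π²))^(1/3).
Substituting T = 5.66698e+06 s and GM = 2.655e+20 m³/s²:
a = (2.655e+20 · (5.66698e+06)² / (4π²))^(1/3) m
a ≈ 6e+10 m = 60 Gm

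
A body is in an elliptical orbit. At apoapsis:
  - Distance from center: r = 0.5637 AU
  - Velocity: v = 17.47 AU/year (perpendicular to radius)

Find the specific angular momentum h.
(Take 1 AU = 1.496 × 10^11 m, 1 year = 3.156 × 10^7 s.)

Convert to SI: r = 0.5637 AU = 8.43295e+10 m; v = 17.47 AU/year = 82810.9 m/s.
With v perpendicular to r, h = r · v.
h = 8.43295e+10 · 82810.9 m²/s ≈ 6.983e+15 m²/s.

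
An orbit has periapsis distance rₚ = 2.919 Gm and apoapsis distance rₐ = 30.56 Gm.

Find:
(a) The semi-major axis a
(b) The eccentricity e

Convert to SI: rₚ = 2.919 Gm = 2.919e+09 m; rₐ = 30.56 Gm = 3.056e+10 m.
(a) a = (rₚ + rₐ) / 2 = (2.919e+09 + 3.056e+10) / 2 ≈ 1.674e+10 m = 16.74 Gm.
(b) e = (rₐ − rₚ) / (rₐ + rₚ) = (3.056e+10 − 2.919e+09) / (3.056e+10 + 2.919e+09) ≈ 0.8256.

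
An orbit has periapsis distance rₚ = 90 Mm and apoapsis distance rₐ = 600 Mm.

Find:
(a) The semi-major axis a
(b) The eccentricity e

Convert to SI: rₚ = 90 Mm = 9e+07 m; rₐ = 600 Mm = 6e+08 m.
(a) a = (rₚ + rₐ) / 2 = (9e+07 + 6e+08) / 2 ≈ 3.45e+08 m = 345 Mm.
(b) e = (rₐ − rₚ) / (rₐ + rₚ) = (6e+08 − 9e+07) / (6e+08 + 9e+07) ≈ 0.7391.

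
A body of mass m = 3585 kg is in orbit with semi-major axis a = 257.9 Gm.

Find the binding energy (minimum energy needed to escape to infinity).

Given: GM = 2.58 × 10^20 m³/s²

Convert to SI: a = 257.9 Gm = 2.579e+11 m.
Total orbital energy is E = −GMm/(2a); binding energy is E_bind = −E = GMm/(2a).
E_bind = 2.58e+20 · 3585 / (2 · 2.579e+11) J ≈ 1.793e+12 J = 1.793 TJ.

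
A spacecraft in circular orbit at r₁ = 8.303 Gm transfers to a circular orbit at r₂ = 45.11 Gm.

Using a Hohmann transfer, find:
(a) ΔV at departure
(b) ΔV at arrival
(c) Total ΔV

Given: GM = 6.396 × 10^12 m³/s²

Convert to SI: r₁ = 8.303 Gm = 8.303e+09 m; r₂ = 45.11 Gm = 4.511e+10 m.
Transfer semi-major axis: a_t = (r₁ + r₂)/2 = (8.303e+09 + 4.511e+10)/2 = 2.67065e+10 m.
Circular speeds: v₁ = √(GM/r₁) = 27.7547 m/s, v₂ = √(GM/r₂) = 11.9074 m/s.
Transfer speeds (vis-viva v² = GM(2/r − 1/a_t)): v₁ᵗ = 36.0715 m/s, v₂ᵗ = 6.63937 m/s.
(a) ΔV₁ = |v₁ᵗ − v₁| ≈ 8.317 m/s = 8.317 m/s.
(b) ΔV₂ = |v₂ − v₂ᵗ| ≈ 5.268 m/s = 5.268 m/s.
(c) ΔV_total = ΔV₁ + ΔV₂ ≈ 13.58 m/s = 13.58 m/s.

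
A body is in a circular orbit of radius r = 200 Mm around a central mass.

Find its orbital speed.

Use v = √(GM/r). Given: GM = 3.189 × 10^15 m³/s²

Convert to SI: r = 200 Mm = 2e+08 m.
For a circular orbit, gravity supplies the centripetal force, so v = √(GM / r).
v = √(3.189e+15 / 2e+08) m/s ≈ 3993 m/s = 3.993 km/s.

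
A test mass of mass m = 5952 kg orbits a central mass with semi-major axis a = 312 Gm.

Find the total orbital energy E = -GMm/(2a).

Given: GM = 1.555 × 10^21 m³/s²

Convert to SI: a = 312 Gm = 3.12e+11 m.
E = −GMm / (2a).
E = −1.555e+21 · 5952 / (2 · 3.12e+11) J ≈ -1.483e+13 J = -14.83 TJ.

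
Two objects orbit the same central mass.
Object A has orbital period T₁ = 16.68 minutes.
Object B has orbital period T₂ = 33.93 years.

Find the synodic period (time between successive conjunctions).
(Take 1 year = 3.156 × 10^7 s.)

Convert to SI: T₁ = 16.68 minutes = 1000.8 s; T₂ = 33.93 years = 1.07083e+09 s.
T_syn = |T₁ · T₂ / (T₁ − T₂)|.
T_syn = |1000.8 · 1.07083e+09 / (1000.8 − 1.07083e+09)| s ≈ 1001 s = 16.68 minutes.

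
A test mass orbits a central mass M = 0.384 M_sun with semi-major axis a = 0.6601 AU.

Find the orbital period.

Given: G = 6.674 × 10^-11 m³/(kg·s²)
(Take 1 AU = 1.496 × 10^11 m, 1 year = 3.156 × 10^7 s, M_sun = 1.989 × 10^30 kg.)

Convert to SI: a = 0.6601 AU = 9.8751e+10 m; M = 0.384 M_sun = 7.63776e+29 kg.
GM = G · M = 6.674e-11 · 7.63776e+29 = 5.09744e+19 m³/s².
Kepler's third law: T = 2π √(a³ / GM).
Substituting a = 9.8751e+10 m and GM = 5.09744e+19 m³/s²:
T = 2π √((9.8751e+10)³ / 5.09744e+19) s
T ≈ 2.731e+07 s = 0.8653 years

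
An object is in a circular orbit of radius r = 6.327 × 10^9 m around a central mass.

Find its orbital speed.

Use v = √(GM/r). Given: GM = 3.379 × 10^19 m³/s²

For a circular orbit, gravity supplies the centripetal force, so v = √(GM / r).
v = √(3.379e+19 / 6.327e+09) m/s ≈ 7.308e+04 m/s = 73.08 km/s.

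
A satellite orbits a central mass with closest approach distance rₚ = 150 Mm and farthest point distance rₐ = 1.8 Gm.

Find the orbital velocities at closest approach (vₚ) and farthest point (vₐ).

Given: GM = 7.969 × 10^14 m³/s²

Convert to SI: rₚ = 150 Mm = 1.5e+08 m; rₐ = 1.8 Gm = 1.8e+09 m.
Use the vis-viva equation v² = GM(2/r − 1/a) with a = (rₚ + rₐ)/2 = (1.5e+08 + 1.8e+09)/2 = 9.75e+08 m.
vₚ = √(GM · (2/rₚ − 1/a)) = √(7.969e+14 · (2/1.5e+08 − 1/9.75e+08)) m/s ≈ 3132 m/s = 3.132 km/s.
vₐ = √(GM · (2/rₐ − 1/a)) = √(7.969e+14 · (2/1.8e+09 − 1/9.75e+08)) m/s ≈ 261 m/s = 261 m/s.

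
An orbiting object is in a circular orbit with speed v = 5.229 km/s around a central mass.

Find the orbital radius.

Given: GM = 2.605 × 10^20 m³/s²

Convert to SI: v = 5.229 km/s = 5229 m/s.
For a circular orbit, v² = GM / r, so r = GM / v².
r = 2.605e+20 / (5229)² m ≈ 9.527e+12 m = 9.527 Tm.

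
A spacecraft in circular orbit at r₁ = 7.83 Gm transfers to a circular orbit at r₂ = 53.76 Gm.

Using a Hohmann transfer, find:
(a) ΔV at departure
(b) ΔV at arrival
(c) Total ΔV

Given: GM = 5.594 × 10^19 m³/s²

Convert to SI: r₁ = 7.83 Gm = 7.83e+09 m; r₂ = 53.76 Gm = 5.376e+10 m.
Transfer semi-major axis: a_t = (r₁ + r₂)/2 = (7.83e+09 + 5.376e+10)/2 = 3.0795e+10 m.
Circular speeds: v₁ = √(GM/r₁) = 84524.1 m/s, v₂ = √(GM/r₂) = 32257.6 m/s.
Transfer speeds (vis-viva v² = GM(2/r − 1/a_t)): v₁ᵗ = 111679 m/s, v₂ᵗ = 16265.7 m/s.
(a) ΔV₁ = |v₁ᵗ − v₁| ≈ 2.715e+04 m/s = 27.15 km/s.
(b) ΔV₂ = |v₂ − v₂ᵗ| ≈ 1.599e+04 m/s = 15.99 km/s.
(c) ΔV_total = ΔV₁ + ΔV₂ ≈ 4.315e+04 m/s = 43.15 km/s.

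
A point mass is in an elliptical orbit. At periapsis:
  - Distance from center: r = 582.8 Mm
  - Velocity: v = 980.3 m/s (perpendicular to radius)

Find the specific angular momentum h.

Convert to SI: r = 582.8 Mm = 5.828e+08 m.
With v perpendicular to r, h = r · v.
h = 5.828e+08 · 980.3 m²/s ≈ 5.713e+11 m²/s.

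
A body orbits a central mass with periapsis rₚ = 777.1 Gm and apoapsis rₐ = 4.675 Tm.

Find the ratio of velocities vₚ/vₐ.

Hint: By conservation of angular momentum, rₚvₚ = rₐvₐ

Convert to SI: rₚ = 777.1 Gm = 7.771e+11 m; rₐ = 4.675 Tm = 4.675e+12 m.
Conservation of angular momentum gives rₚvₚ = rₐvₐ, so vₚ/vₐ = rₐ/rₚ.
vₚ/vₐ = 4.675e+12 / 7.771e+11 ≈ 6.016.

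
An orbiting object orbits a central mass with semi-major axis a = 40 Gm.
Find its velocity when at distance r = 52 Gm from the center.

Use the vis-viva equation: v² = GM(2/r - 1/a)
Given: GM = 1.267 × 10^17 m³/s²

Convert to SI: a = 40 Gm = 4e+10 m; r = 52 Gm = 5.2e+10 m.
Vis-viva: v = √(GM · (2/r − 1/a)).
2/r − 1/a = 2/5.2e+10 − 1/4e+10 = 1.34615e-11 m⁻¹.
v = √(1.267e+17 · 1.34615e-11) m/s ≈ 1306 m/s = 1.306 km/s.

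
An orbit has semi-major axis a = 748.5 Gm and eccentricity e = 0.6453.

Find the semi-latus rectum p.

Convert to SI: a = 748.5 Gm = 7.485e+11 m.
p = a (1 − e²).
p = 7.485e+11 · (1 − (0.6453)²) = 7.485e+11 · 0.583588 ≈ 4.368e+11 m = 436.8 Gm.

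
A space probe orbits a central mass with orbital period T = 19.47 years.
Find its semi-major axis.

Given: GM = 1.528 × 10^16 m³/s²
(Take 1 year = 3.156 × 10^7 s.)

Convert to SI: T = 19.47 years = 6.14473e+08 s.
Invert Kepler's third law: a = (GM · T² / (4π²))^(1/3).
Substituting T = 6.14473e+08 s and GM = 1.528e+16 m³/s²:
a = (1.528e+16 · (6.14473e+08)² / (4π²))^(1/3) m
a ≈ 5.267e+10 m = 5.267 × 10^10 m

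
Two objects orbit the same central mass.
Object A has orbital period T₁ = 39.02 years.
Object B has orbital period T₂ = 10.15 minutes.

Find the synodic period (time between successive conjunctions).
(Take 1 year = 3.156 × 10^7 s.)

Convert to SI: T₁ = 39.02 years = 1.23147e+09 s; T₂ = 10.15 minutes = 609 s.
T_syn = |T₁ · T₂ / (T₁ − T₂)|.
T_syn = |1.23147e+09 · 609 / (1.23147e+09 − 609)| s ≈ 609 s = 10.15 minutes.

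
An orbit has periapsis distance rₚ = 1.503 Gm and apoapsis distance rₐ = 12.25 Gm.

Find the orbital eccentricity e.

Convert to SI: rₚ = 1.503 Gm = 1.503e+09 m; rₐ = 12.25 Gm = 1.225e+10 m.
e = (rₐ − rₚ) / (rₐ + rₚ).
e = (1.225e+10 − 1.503e+09) / (1.225e+10 + 1.503e+09) = 1.0747e+10 / 1.3753e+10 ≈ 0.7814.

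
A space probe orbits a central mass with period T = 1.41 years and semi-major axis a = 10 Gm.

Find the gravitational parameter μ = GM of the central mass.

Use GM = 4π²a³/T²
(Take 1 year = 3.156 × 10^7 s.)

Convert to SI: T = 1.41 years = 4.44996e+07 s; a = 10 Gm = 1e+10 m.
GM = 4π² · a³ / T².
GM = 4π² · (1e+10)³ / (4.44996e+07)² m³/s² ≈ 1.994e+16 m³/s² = 1.994 × 10^16 m³/s².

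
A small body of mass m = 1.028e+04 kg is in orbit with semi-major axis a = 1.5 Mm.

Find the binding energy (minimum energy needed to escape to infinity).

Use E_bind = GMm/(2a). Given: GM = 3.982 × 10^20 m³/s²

Convert to SI: a = 1.5 Mm = 1.5e+06 m.
Total orbital energy is E = −GMm/(2a); binding energy is E_bind = −E = GMm/(2a).
E_bind = 3.982e+20 · 1.028e+04 / (2 · 1.5e+06) J ≈ 1.364e+18 J = 1.364 EJ.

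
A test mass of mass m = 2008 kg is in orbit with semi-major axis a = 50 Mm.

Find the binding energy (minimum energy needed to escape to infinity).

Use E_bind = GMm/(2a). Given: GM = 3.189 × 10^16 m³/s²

Convert to SI: a = 50 Mm = 5e+07 m.
Total orbital energy is E = −GMm/(2a); binding energy is E_bind = −E = GMm/(2a).
E_bind = 3.189e+16 · 2008 / (2 · 5e+07) J ≈ 6.404e+11 J = 640.4 GJ.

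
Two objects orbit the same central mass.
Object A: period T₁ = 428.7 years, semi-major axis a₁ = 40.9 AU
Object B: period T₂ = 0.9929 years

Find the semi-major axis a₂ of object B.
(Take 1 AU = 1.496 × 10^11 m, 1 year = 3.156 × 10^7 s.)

Convert to SI: T₁ = 428.7 years = 1.35298e+10 s; a₁ = 40.9 AU = 6.11864e+12 m; T₂ = 0.9929 years = 3.13359e+07 s.
Kepler's third law: (T₁/T₂)² = (a₁/a₂)³ ⇒ a₂ = a₁ · (T₂/T₁)^(2/3).
T₂/T₁ = 3.13359e+07 / 1.35298e+10 = 0.00231607.
a₂ = 6.11864e+12 · (0.00231607)^(2/3) m ≈ 1.071e+11 m = 0.716 AU.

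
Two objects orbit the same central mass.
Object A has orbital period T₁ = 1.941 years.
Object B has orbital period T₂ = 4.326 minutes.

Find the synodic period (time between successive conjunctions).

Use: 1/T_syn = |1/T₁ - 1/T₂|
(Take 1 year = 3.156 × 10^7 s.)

Convert to SI: T₁ = 1.941 years = 6.1258e+07 s; T₂ = 4.326 minutes = 259.56 s.
T_syn = |T₁ · T₂ / (T₁ − T₂)|.
T_syn = |6.1258e+07 · 259.56 / (6.1258e+07 − 259.56)| s ≈ 259.6 s = 4.326 minutes.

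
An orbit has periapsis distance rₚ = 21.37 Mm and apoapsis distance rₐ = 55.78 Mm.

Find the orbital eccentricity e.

Convert to SI: rₚ = 21.37 Mm = 2.137e+07 m; rₐ = 55.78 Mm = 5.578e+07 m.
e = (rₐ − rₚ) / (rₐ + rₚ).
e = (5.578e+07 − 2.137e+07) / (5.578e+07 + 2.137e+07) = 3.441e+07 / 7.715e+07 ≈ 0.446.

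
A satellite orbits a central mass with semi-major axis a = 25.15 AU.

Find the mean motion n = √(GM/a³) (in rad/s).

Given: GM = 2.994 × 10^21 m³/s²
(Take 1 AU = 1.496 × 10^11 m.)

Convert to SI: a = 25.15 AU = 3.76244e+12 m.
n = √(GM / a³).
n = √(2.994e+21 / (3.76244e+12)³) rad/s ≈ 7.498e-09 rad/s.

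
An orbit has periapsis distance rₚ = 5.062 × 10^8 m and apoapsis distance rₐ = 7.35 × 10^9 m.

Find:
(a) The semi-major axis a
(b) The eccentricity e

(a) a = (rₚ + rₐ) / 2 = (5.062e+08 + 7.35e+09) / 2 ≈ 3.928e+09 m = 3.928 × 10^9 m.
(b) e = (rₐ − rₚ) / (rₐ + rₚ) = (7.35e+09 − 5.062e+08) / (7.35e+09 + 5.062e+08) ≈ 0.8711.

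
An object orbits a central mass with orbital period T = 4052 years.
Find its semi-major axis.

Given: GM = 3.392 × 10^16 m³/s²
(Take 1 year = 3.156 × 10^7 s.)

Convert to SI: T = 4052 years = 1.27881e+11 s.
Invert Kepler's third law: a = (GM · T² / (4π²))^(1/3).
Substituting T = 1.27881e+11 s and GM = 3.392e+16 m³/s²:
a = (3.392e+16 · (1.27881e+11)² / (4π²))^(1/3) m
a ≈ 2.413e+12 m = 2.413 × 10^12 m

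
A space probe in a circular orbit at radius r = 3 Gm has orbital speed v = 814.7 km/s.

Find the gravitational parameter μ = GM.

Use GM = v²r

Convert to SI: r = 3 Gm = 3e+09 m; v = 814.7 km/s = 814700 m/s.
For a circular orbit v² = GM/r, so GM = v² · r.
GM = (814700)² · 3e+09 m³/s² ≈ 1.991e+21 m³/s² = 1.991 × 10^21 m³/s².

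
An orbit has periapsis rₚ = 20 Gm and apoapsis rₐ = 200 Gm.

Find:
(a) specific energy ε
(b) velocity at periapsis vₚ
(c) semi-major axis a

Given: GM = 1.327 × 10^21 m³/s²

Convert to SI: rₚ = 20 Gm = 2e+10 m; rₐ = 200 Gm = 2e+11 m.
(a) With a = (rₚ + rₐ)/2 = 1.1e+11 m, ε = −GM/(2a) = −1.327e+21/(2 · 1.1e+11) J/kg ≈ -6.032e+09 J/kg
(b) With a = (rₚ + rₐ)/2 = 1.1e+11 m, vₚ = √(GM (2/rₚ − 1/a)) = √(1.327e+21 · (2/2e+10 − 1/1.1e+11)) m/s ≈ 3.473e+05 m/s
(c) a = (rₚ + rₐ)/2 = (2e+10 + 2e+11)/2 ≈ 1.1e+11 m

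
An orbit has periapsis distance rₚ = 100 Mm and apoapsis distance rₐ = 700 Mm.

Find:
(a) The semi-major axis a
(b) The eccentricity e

Convert to SI: rₚ = 100 Mm = 1e+08 m; rₐ = 700 Mm = 7e+08 m.
(a) a = (rₚ + rₐ) / 2 = (1e+08 + 7e+08) / 2 ≈ 4e+08 m = 400 Mm.
(b) e = (rₐ − rₚ) / (rₐ + rₚ) = (7e+08 − 1e+08) / (7e+08 + 1e+08) ≈ 0.75.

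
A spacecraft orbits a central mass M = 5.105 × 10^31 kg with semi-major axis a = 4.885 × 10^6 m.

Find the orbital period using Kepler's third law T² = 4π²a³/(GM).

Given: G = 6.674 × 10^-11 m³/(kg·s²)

GM = G · M = 6.674e-11 · 5.105e+31 = 3.40708e+21 m³/s².
Kepler's third law: T = 2π √(a³ / GM).
Substituting a = 4.885e+06 m and GM = 3.40708e+21 m³/s²:
T = 2π √((4.885e+06)³ / 3.40708e+21) s
T ≈ 1.162 s = 1.162 seconds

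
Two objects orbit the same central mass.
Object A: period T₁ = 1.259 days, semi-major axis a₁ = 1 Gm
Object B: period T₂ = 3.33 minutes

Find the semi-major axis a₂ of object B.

Convert to SI: T₁ = 1.259 days = 108778 s; a₁ = 1 Gm = 1e+09 m; T₂ = 3.33 minutes = 199.8 s.
Kepler's third law: (T₁/T₂)² = (a₁/a₂)³ ⇒ a₂ = a₁ · (T₂/T₁)^(2/3).
T₂/T₁ = 199.8 / 108778 = 0.00183678.
a₂ = 1e+09 · (0.00183678)^(2/3) m ≈ 1.5e+07 m = 15 Mm.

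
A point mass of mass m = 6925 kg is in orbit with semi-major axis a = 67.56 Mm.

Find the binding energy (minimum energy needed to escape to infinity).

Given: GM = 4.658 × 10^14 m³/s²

Convert to SI: a = 67.56 Mm = 6.756e+07 m.
Total orbital energy is E = −GMm/(2a); binding energy is E_bind = −E = GMm/(2a).
E_bind = 4.658e+14 · 6925 / (2 · 6.756e+07) J ≈ 2.387e+10 J = 23.87 GJ.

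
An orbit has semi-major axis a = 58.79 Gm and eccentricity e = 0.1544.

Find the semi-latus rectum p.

Convert to SI: a = 58.79 Gm = 5.879e+10 m.
p = a (1 − e²).
p = 5.879e+10 · (1 − (0.1544)²) = 5.879e+10 · 0.976161 ≈ 5.739e+10 m = 57.39 Gm.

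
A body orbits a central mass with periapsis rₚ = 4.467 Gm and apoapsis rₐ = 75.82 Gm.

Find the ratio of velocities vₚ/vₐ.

Convert to SI: rₚ = 4.467 Gm = 4.467e+09 m; rₐ = 75.82 Gm = 7.582e+10 m.
Conservation of angular momentum gives rₚvₚ = rₐvₐ, so vₚ/vₐ = rₐ/rₚ.
vₚ/vₐ = 7.582e+10 / 4.467e+09 ≈ 16.97.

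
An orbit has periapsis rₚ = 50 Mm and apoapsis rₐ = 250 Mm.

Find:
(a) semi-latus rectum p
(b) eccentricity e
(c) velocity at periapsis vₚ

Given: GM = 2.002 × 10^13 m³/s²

Convert to SI: rₚ = 50 Mm = 5e+07 m; rₐ = 250 Mm = 2.5e+08 m.
(a) From a = (rₚ + rₐ)/2 = 1.5e+08 m and e = (rₐ − rₚ)/(rₐ + rₚ) = 0.666667, p = a(1 − e²) = 1.5e+08 · (1 − (0.666667)²) ≈ 8.333e+07 m
(b) e = (rₐ − rₚ)/(rₐ + rₚ) = (2.5e+08 − 5e+07)/(2.5e+08 + 5e+07) ≈ 0.6667
(c) With a = (rₚ + rₐ)/2 = 1.5e+08 m, vₚ = √(GM (2/rₚ − 1/a)) = √(2.002e+13 · (2/5e+07 − 1/1.5e+08)) m/s ≈ 816.9 m/s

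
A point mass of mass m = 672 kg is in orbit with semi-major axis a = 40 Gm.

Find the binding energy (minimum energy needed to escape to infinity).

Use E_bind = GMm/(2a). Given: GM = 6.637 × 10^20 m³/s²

Convert to SI: a = 40 Gm = 4e+10 m.
Total orbital energy is E = −GMm/(2a); binding energy is E_bind = −E = GMm/(2a).
E_bind = 6.637e+20 · 672 / (2 · 4e+10) J ≈ 5.575e+12 J = 5.575 TJ.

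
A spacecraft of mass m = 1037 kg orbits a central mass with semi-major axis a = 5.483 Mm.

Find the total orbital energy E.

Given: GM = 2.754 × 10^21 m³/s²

Convert to SI: a = 5.483 Mm = 5.483e+06 m.
E = −GMm / (2a).
E = −2.754e+21 · 1037 / (2 · 5.483e+06) J ≈ -2.604e+17 J = -260.4 PJ.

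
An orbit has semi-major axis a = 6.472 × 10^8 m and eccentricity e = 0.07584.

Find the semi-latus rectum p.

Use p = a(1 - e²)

p = a (1 − e²).
p = 6.472e+08 · (1 − (0.07584)²) = 6.472e+08 · 0.994248 ≈ 6.435e+08 m = 6.435 × 10^8 m.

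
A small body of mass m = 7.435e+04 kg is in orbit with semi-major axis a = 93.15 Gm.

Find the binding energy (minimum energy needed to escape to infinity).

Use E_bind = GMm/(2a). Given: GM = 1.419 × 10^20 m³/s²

Convert to SI: a = 93.15 Gm = 9.315e+10 m.
Total orbital energy is E = −GMm/(2a); binding energy is E_bind = −E = GMm/(2a).
E_bind = 1.419e+20 · 7.435e+04 / (2 · 9.315e+10) J ≈ 5.663e+13 J = 56.63 TJ.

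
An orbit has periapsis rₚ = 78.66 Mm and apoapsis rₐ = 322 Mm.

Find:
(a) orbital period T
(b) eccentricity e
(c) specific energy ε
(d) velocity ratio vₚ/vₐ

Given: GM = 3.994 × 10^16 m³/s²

Convert to SI: rₚ = 78.66 Mm = 7.866e+07 m; rₐ = 322 Mm = 3.22e+08 m.
(a) With a = (rₚ + rₐ)/2 = 2.0033e+08 m, T = 2π √(a³/GM) = 2π √((2.0033e+08)³/3.994e+16) s ≈ 8.914e+04 s
(b) e = (rₐ − rₚ)/(rₐ + rₚ) = (3.22e+08 − 7.866e+07)/(3.22e+08 + 7.866e+07) ≈ 0.6073
(c) With a = (rₚ + rₐ)/2 = 2.0033e+08 m, ε = −GM/(2a) = −3.994e+16/(2 · 2.0033e+08) J/kg ≈ -9.969e+07 J/kg
(d) Conservation of angular momentum (rₚvₚ = rₐvₐ) gives vₚ/vₐ = rₐ/rₚ = 3.22e+08/7.866e+07 ≈ 4.094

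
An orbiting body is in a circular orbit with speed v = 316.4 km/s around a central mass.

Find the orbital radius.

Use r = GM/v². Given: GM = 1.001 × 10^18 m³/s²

Convert to SI: v = 316.4 km/s = 316400 m/s.
For a circular orbit, v² = GM / r, so r = GM / v².
r = 1.001e+18 / (316400)² m ≈ 9.999e+06 m = 9.999 Mm.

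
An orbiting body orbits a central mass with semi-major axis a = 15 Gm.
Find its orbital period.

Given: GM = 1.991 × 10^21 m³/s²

Convert to SI: a = 15 Gm = 1.5e+10 m.
Kepler's third law: T = 2π √(a³ / GM).
Substituting a = 1.5e+10 m and GM = 1.991e+21 m³/s²:
T = 2π √((1.5e+10)³ / 1.991e+21) s
T ≈ 2.587e+05 s = 2.994 days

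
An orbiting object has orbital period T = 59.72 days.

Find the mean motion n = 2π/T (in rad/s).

Convert to SI: T = 59.72 days = 5.15981e+06 s.
n = 2π / T.
n = 2π / 5.15981e+06 s ≈ 1.218e-06 rad/s.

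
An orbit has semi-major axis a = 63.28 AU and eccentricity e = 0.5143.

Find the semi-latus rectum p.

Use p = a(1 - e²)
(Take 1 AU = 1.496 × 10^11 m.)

Convert to SI: a = 63.28 AU = 9.46669e+12 m.
p = a (1 − e²).
p = 9.46669e+12 · (1 − (0.5143)²) = 9.46669e+12 · 0.735496 ≈ 6.963e+12 m = 46.54 AU.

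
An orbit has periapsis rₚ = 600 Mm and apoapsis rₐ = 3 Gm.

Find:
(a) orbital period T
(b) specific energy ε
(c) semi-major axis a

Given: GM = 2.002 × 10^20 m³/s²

Convert to SI: rₚ = 600 Mm = 6e+08 m; rₐ = 3 Gm = 3e+09 m.
(a) With a = (rₚ + rₐ)/2 = 1.8e+09 m, T = 2π √(a³/GM) = 2π √((1.8e+09)³/2.002e+20) s ≈ 3.391e+04 s
(b) With a = (rₚ + rₐ)/2 = 1.8e+09 m, ε = −GM/(2a) = −2.002e+20/(2 · 1.8e+09) J/kg ≈ -5.561e+10 J/kg
(c) a = (rₚ + rₐ)/2 = (6e+08 + 3e+09)/2 ≈ 1.8e+09 m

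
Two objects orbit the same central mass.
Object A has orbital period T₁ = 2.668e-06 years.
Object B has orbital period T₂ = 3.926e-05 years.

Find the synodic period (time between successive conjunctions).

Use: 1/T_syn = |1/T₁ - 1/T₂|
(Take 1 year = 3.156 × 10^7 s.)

Convert to SI: T₁ = 2.668e-06 years = 84.2021 s; T₂ = 3.926e-05 years = 1239.05 s.
T_syn = |T₁ · T₂ / (T₁ − T₂)|.
T_syn = |84.2021 · 1239.05 / (84.2021 − 1239.05)| s ≈ 90.34 s = 2.863e-06 years.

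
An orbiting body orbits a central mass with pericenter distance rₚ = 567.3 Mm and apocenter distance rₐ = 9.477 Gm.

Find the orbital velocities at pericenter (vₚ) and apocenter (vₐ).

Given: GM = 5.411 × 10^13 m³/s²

Convert to SI: rₚ = 567.3 Mm = 5.673e+08 m; rₐ = 9.477 Gm = 9.477e+09 m.
Use the vis-viva equation v² = GM(2/r − 1/a) with a = (rₚ + rₐ)/2 = (5.673e+08 + 9.477e+09)/2 = 5.02215e+09 m.
vₚ = √(GM · (2/rₚ − 1/a)) = √(5.411e+13 · (2/5.673e+08 − 1/5.02215e+09)) m/s ≈ 424.3 m/s = 424.3 m/s.
vₐ = √(GM · (2/rₐ − 1/a)) = √(5.411e+13 · (2/9.477e+09 − 1/5.02215e+09)) m/s ≈ 25.4 m/s = 25.4 m/s.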